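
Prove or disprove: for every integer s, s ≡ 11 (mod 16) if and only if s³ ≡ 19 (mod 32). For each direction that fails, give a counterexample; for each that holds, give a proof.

(→) This fails: take s = 27. Then 27 ≡ 11 (mod 16), but 27³ = 19683 ≡ 3 (mod 32), not 19.

(←) Conversely, the residues r modulo 32 with r³ ≡ 19 (mod 32) are exactly {11}, and each is ≡ 11 (mod 16).

Not equivalent: only (⇐) holds.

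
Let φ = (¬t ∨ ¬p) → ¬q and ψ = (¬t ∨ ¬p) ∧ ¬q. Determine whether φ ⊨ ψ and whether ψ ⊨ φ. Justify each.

(→) This fails. Under p = T, q = F, t = T, the left side is true but the right side is false.

(←) Assume the antecedent. If p is true, the antecedent forces (p = T, q = F, t = F), and (¬t ∨ ¬p) → ¬q holds there. If p is false, the antecedent forces (p = F, q = F, t = F) or (p = F, q = F, t = T), and (¬t ∨ ¬p) → ¬q holds there. Either way (¬t ∨ ¬p) → ¬q holds.

Only the converse holds.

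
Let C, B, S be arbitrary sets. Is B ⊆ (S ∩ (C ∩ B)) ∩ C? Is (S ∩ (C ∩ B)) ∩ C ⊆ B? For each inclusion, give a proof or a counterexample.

(⊆) fails; (⊇) holds.

(⊆) This inclusion fails. Take C = ∅, B = {1}, S = ∅; then 1 ∈ B but 1 ∉ (S ∩ (C ∩ B)) ∩ C.

(⊇) Let x ∈ (S ∩ (C ∩ B)) ∩ C. Then x ∈ C ∩ B ∩ S, from which x ∈ B.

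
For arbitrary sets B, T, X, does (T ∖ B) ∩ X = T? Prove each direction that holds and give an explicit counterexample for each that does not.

(⊆) holds; (⊇) fails.

Reverse inclusion. This inclusion fails. Take B = ∅, T = {1}, X = ∅; then 1 ∈ T but 1 ∉ (T ∖ B) ∩ X.

Forward inclusion. Let x ∈ (T ∖ B) ∩ X. Then x ∈ T ∩ X and x ∉ B, from which x ∈ T.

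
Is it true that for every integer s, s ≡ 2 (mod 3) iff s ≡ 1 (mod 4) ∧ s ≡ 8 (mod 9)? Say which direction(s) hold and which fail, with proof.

(⇒) fails; (⇐) holds.

(→) This fails: s = 32 gives 32 ≡ 2 (mod 3) but 32 ≡ 0 (mod 4), so the conjunction on the right does not hold.

(←) Conversely, if s ≡ 1 (mod 4) and s ≡ 8 (mod 9), then by the Chinese remainder theorem s ≡ 17 (mod 36). Since 17 ≡ 2 (mod 3) and 3 ∣ 36, we get s ≡ 2 (mod 3).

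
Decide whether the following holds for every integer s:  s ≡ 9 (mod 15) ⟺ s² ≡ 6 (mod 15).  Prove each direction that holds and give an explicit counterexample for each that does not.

(→) Suppose s ≡ 9 (mod 15). Write s = 15j + 9. Then (15j + 9)² = 225j² + 270j + 81 = 15(15j² + 18j + 5) + 6, so s² ≡ 6 (mod 15).

(←) This fails: take s = 6. Then 6² = 36 ≡ 6 (mod 15), yet 6 ≡ 6 (mod 15), not 9.

Not equivalent: only (⇒) holds.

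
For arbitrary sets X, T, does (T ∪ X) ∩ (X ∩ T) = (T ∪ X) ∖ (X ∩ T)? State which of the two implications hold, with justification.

Forward inclusion. This inclusion fails. Take X = {1}, T = {1}; then 1 ∈ (T ∪ X) ∩ (X ∩ T) but 1 ∉ (T ∪ X) ∖ (X ∩ T).

Reverse inclusion. This inclusion fails. Take X = {1}, T = ∅; then 1 ∈ (T ∪ X) ∖ (X ∩ T) but 1 ∉ (T ∪ X) ∩ (X ∩ T).

(⊆) fails and (⊇) fails.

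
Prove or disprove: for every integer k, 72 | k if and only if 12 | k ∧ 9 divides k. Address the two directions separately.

(←) This fails: take k = 36. Both 12 ∣ 36 and 9 ∣ 36, yet 36 is not a multiple of 72 (since 36 = 0·72 + 36), so 72 ∤ 36.

(→) If 72 ∣ k, write k = 72q. Since 72 = 6·12, k = 12·(6q), so 12 ∣ k; and since 72 = 8·9, k = 9·(8q), so 9 ∣ k.

Not equivalent: only (⇒) holds.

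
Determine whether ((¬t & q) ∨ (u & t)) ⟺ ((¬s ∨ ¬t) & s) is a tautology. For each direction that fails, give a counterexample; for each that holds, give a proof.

(⇒) This fails. Under s = F, u = F, q = T, t = F, the left side is true but the right side is false.

(⇐) This fails. Under s = T, u = F, q = F, t = F, the left side is false but the right side is true.

Neither implication holds.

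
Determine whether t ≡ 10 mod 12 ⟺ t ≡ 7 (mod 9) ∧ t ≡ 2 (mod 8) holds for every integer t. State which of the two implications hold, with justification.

(→) This fails: t = 70 gives 70 ≡ 10 (mod 12) but 70 ≡ 6 (mod 8), so the conjunction on the right does not hold.

(←) Conversely, if t ≡ 7 (mod 9) and t ≡ 2 (mod 8), then by the Chinese remainder theorem t ≡ 34 (mod 72). Since 34 ≡ 10 (mod 12) and 12 ∣ 72, we get t ≡ 10 (mod 12).

(⇒) fails; (⇐) holds.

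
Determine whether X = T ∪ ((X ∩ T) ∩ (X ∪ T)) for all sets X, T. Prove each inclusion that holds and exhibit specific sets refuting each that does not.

(⊆) This inclusion fails. Take X = {1}, T = ∅; then 1 ∈ X but 1 ∉ T ∪ ((X ∩ T) ∩ (X ∪ T)).

(⊇) This inclusion fails. Take X = ∅, T = {1}; then 1 ∈ T ∪ ((X ∩ T) ∩ (X ∪ T)) but 1 ∉ X.

Both inclusions fail.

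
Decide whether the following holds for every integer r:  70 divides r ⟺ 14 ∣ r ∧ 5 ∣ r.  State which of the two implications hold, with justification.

(←) Suppose 14 ∣ r and 5 ∣ r. Any common multiple of 14 and 5 is a multiple of their lcm; here gcd(14, 5) = 1, so lcm(14, 5) = 14·5 = 70, so 70 ∣ r.

(→) If 70 ∣ r, write r = 70q. Since 70 = 5·14, r = 14·(5q), so 14 ∣ r; and since 70 = 14·5, r = 5·(14q), so 5 ∣ r.

Both directions hold.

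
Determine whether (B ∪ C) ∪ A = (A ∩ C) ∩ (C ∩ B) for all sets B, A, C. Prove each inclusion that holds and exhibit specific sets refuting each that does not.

(⊆) fails; (⊇) holds.

(⊆) This inclusion fails. Take B = {1}, A = ∅, C = ∅; then 1 ∈ (B ∪ C) ∪ A but 1 ∉ (A ∩ C) ∩ (C ∩ B).

(⊇) Let x ∈ (A ∩ C) ∩ (C ∩ B). Then x ∈ B ∩ A ∩ C, from which x ∈ (B ∪ C) ∪ A.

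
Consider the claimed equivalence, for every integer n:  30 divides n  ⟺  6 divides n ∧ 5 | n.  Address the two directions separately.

Equivalent; both directions hold.

(⟹) If 30 ∣ n, write n = 30q. Since 30 = 5·6, n = 6·(5q), so 6 ∣ n; and since 30 = 6·5, n = 5·(6q), so 5 ∣ n.

(⟸) Suppose 6 ∣ n and 5 ∣ n. Any common multiple of 6 and 5 is a multiple of their lcm; here gcd(6, 5) = 1, so lcm(6, 5) = 6·5 = 30, so 30 ∣ n.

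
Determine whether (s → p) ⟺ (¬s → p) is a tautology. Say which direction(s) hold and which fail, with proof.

[⇒] This fails. Under s = F, p = F, the left side is true but the right side is false.

[⇐] This fails. Under s = T, p = F, the left side is false but the right side is true.

Neither implication holds.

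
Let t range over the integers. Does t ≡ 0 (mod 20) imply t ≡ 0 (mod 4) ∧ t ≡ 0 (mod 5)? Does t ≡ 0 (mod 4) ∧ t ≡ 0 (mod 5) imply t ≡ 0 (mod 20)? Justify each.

The biconditional holds.

(←) If t ≡ 0 (mod 4) and t ≡ 0 (mod 5), then by the Chinese remainder theorem t ≡ 0 (mod 20). This is exactly t ≡ 0 (mod 20).

(→) Suppose t ≡ 0 (mod 20); write t = 20j + 0. Since 4 ∣ 20, reducing mod 4 gives t ≡ 0 (mod 4); since 5 ∣ 20, reducing mod 5 gives t ≡ 0 (mod 5).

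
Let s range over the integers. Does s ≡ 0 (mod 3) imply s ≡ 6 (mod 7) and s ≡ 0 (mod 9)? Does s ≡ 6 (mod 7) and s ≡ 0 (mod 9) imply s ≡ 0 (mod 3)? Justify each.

The forward direction fails; the converse holds.

(←) If s ≡ 6 (mod 7) and s ≡ 0 (mod 9), then by the Chinese remainder theorem s ≡ 27 (mod 63). Since 27 ≡ 0 (mod 3) and 3 ∣ 63, we get s ≡ 0 (mod 3).

(→) This fails: s = 0 gives 0 ≡ 0 (mod 3) but 0 ≡ 0 (mod 7), so the conjunction on the right does not hold.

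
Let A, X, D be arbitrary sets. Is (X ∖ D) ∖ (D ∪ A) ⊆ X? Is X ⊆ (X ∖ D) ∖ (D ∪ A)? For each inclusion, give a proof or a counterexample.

Reverse inclusion. This inclusion fails. Take A = {1}, X = {1}, D = ∅; then 1 ∈ X but 1 ∉ (X ∖ D) ∖ (D ∪ A).

Forward inclusion. Let x ∈ (X ∖ D) ∖ (D ∪ A). Then x ∈ X and x ∉ A, D, from which x ∈ X.

The sets are not equal: only the forward inclusion holds.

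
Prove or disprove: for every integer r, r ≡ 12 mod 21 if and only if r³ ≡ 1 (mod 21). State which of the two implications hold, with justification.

Neither implication holds.

(⟹) This fails: take r = 12. Then 12 ≡ 12 (mod 21), but 12³ = 1728 ≡ 6 (mod 21), not 1.

(⟸) This fails: take r = 1. Then 1³ = 1 ≡ 1 (mod 21), yet 1 ≡ 1 (mod 21), not 12.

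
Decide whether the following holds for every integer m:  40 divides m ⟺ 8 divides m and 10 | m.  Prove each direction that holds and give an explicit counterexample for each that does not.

The biconditional holds.

Forward direction. If 40 ∣ m, write m = 40q. Since 40 = 5·8, m = 8·(5q), so 8 ∣ m; and since 40 = 4·10, m = 10·(4q), so 10 ∣ m.

Converse. Suppose 8 ∣ m and 10 ∣ m. Any common multiple of 8 and 10 is a multiple of their lcm; here lcm(8, 10) = 8·10/gcd(8, 10) = 80/2 = 40, so 40 ∣ m.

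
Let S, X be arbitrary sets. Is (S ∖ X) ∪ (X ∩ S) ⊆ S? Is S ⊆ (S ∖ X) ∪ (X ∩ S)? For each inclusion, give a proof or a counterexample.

(⊇) Let x ∈ S. Then either x ∈ S and x ∉ X; or x ∈ S ∩ X. In each case x ∈ (S ∖ X) ∪ (X ∩ S), so S ⊆ (S ∖ X) ∪ (X ∩ S).

(⊆) Let x ∈ (S ∖ X) ∪ (X ∩ S). Then either x ∈ S and x ∉ X; or x ∈ S ∩ X. In each case x ∈ S, so (S ∖ X) ∪ (X ∩ S) ⊆ S.

Both inclusions hold.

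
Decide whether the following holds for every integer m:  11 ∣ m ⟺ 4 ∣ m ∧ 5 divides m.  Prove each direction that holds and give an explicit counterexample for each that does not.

Both directions fail.

[⇒] This fails: take m = 11. Certainly 11 ∣ 11, but 4 ∤ 11.

[⇐] This fails: take m = 20. Both 4 ∣ 20 and 5 ∣ 20, yet 20 is not a multiple of 11 (since 20 = 1·11 + 9), so 11 ∤ 20.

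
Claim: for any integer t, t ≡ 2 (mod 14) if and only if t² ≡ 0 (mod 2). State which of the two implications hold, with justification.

The forward direction holds; the converse fails.

(⇒) Suppose t ≡ 2 (mod 14). Then t² ≡ 2² = 4 (mod 14), and since 2 ∣ 14, also t² ≡ 0 (mod 2).

(⇐) This fails: take t = 0. Then 0² = 0 ≡ 0 (mod 2), yet 0 ≡ 0 (mod 14), not 2.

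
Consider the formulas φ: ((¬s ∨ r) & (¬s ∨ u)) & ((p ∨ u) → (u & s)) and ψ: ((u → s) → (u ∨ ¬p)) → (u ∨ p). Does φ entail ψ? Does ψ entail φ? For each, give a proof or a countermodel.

Both directions fail.

(⇒) This fails. Under s = F, p = F, u = F, r = F, the left side is true but the right side is false.

(⇐) This fails. Under s = F, p = T, u = F, r = F, the left side is false but the right side is true.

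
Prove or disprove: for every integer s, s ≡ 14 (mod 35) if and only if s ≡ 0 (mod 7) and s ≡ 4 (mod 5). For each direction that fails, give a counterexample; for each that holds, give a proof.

Equivalent; both directions hold.

(⟸) If s ≡ 0 (mod 7) and s ≡ 4 (mod 5), then by the Chinese remainder theorem s ≡ 14 (mod 35). This is exactly s ≡ 14 (mod 35).

(⟹) Suppose s ≡ 14 (mod 35); write s = 35j + 14. Since 7 ∣ 35, reducing mod 7 gives s ≡ 14 ≡ 0 (mod 7); since 5 ∣ 35, reducing mod 5 gives s ≡ 14 ≡ 4 (mod 5).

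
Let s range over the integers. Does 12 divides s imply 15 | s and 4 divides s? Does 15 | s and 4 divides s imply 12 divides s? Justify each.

[⇐] Suppose 15 ∣ s and 4 ∣ s. Any common multiple of 15 and 4 is a multiple of their lcm; here gcd(15, 4) = 1, so lcm(15, 4) = 15·4 = 60, so 60 ∣ s. Since 12 ∣ 60, it follows that 12 ∣ s.

[⇒] This fails: take s = 12. Certainly 12 ∣ 12, but 15 ∤ 12.

Only the converse holds.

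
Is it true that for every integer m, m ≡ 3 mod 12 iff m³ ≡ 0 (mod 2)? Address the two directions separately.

Neither direction holds.

[⇒] This fails: take m = 3. Then 3 ≡ 3 (mod 12), but 3³ = 27 ≡ 1 (mod 2), not 0.

[⇐] This fails: take m = 0. Then 0³ = 0 ≡ 0 (mod 2), yet 0 ≡ 0 (mod 12), not 3.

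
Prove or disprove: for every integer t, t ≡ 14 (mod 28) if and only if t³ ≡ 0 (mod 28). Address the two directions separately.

(⇒) Suppose t ≡ 14 (mod 28). Write t = 28j + 14. Then (28j + 14)³ = 21952j³ + 32928j² + 16464j + 2744 = 28(784j³ + 1176j² + 588j + 98) + 0, so t³ ≡ 0 (mod 28).

(⇐) This fails: take t = 0. Then 0³ = 0 ≡ 0 (mod 28), yet 0 ≡ 0 (mod 28), not 14.

Not equivalent: only (⇒) holds.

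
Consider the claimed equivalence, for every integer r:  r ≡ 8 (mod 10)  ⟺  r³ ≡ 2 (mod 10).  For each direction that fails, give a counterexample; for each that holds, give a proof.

[⇒] Suppose r ≡ 8 (mod 10). Write r = 10j + 8. Then (10j + 8)³ = 1000j³ + 2400j² + 1920j + 512 = 10(100j³ + 240j² + 192j + 51) + 2, so r³ ≡ 2 (mod 10).

[⇐] Conversely, suppose r³ ≡ 2 (mod 10). The only residue r in {0, …, 9} with r³ ≡ 2 (mod 10) is r = 8, so r ≡ 8 (mod 10).

Both implications hold.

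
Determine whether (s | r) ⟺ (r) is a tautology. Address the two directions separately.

(⇒) This fails. Under s = T, r = F, the left side is true but the right side is false.

(⇐) Assume the antecedent. If s is true, s | r reduces to true regardless of the other variables. If s is false, the antecedent forces (s = F, r = T), and s | r holds there. Either way s | r holds.

Not equivalent: only (⇐) holds.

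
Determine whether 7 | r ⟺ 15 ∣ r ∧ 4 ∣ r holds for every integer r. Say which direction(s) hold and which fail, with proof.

(⇒) This fails: take r = 7. Certainly 7 ∣ 7, but 15 ∤ 7.

(⇐) This fails: take r = 60. Both 15 ∣ 60 and 4 ∣ 60, yet 60 is not a multiple of 7 (since 60 = 8·7 + 4), so 7 ∤ 60.

Neither implication holds.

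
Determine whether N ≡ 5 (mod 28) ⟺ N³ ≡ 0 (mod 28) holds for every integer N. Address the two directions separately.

Both directions fail.

[⇒] This fails: take N = 5. Then 5 ≡ 5 (mod 28), but 5³ = 125 ≡ 13 (mod 28), not 0.

[⇐] This fails: take N = 0. Then 0³ = 0 ≡ 0 (mod 28), yet 0 ≡ 0 (mod 28), not 5.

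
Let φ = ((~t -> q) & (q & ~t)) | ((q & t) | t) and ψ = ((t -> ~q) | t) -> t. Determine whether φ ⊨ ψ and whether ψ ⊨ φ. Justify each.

(⇒) fails; (⇐) holds.

(⇐) Assume the antecedent. If q is true, the consequent reduces to true regardless of the other variables. If q is false, the antecedent forces (q = F, t = T), and the consequent holds there. Either way the consequent holds.

(⇒) This fails. Under q = T, t = F, the left side is true but the right side is false.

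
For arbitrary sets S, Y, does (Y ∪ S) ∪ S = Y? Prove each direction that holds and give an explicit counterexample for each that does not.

Reverse inclusion. Let x ∈ Y. Then either x ∈ Y and x ∉ S; or x ∈ S ∩ Y. In each case x ∈ (Y ∪ S) ∪ S, so Y ⊆ (Y ∪ S) ∪ S.

Forward inclusion. This inclusion fails. Take S = {1}, Y = ∅; then 1 ∈ (Y ∪ S) ∪ S but 1 ∉ Y.

Only the reverse inclusion holds.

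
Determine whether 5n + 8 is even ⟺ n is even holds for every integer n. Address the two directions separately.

(⇐) Suppose n is even; write n = 2j. Then 5n + 8 = 5·(2j) + 8 = 2·5j + 8, which is even.

(⇒) Suppose 5n + 8 is even. Since 5 is odd, 5n and n have the same parity, so 5n + 8 ≡ n + 8 (mod 2). As 8 is even, 5n + 8 is even exactly when n is even. Thus n is even.

Both directions hold; the statement is true.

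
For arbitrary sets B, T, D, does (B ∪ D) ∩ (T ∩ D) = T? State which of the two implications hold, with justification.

Forward inclusion. Let x ∈ (B ∪ D) ∩ (T ∩ D). Then either x ∈ T ∩ D and x ∉ B; or x ∈ B ∩ T ∩ D. In each case x ∈ T, so (B ∪ D) ∩ (T ∩ D) ⊆ T.

Reverse inclusion. This inclusion fails. Take B = ∅, T = {1}, D = ∅; then 1 ∈ T but 1 ∉ (B ∪ D) ∩ (T ∩ D).

(⊆) holds; (⊇) fails.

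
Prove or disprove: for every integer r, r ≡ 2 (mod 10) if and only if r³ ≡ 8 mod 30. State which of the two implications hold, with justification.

Forward direction. This fails: take r = 12. Then 12 ≡ 2 (mod 10), but 12³ = 1728 ≡ 18 (mod 30), not 8.

Converse. The residues r modulo 30 with r³ ≡ 8 (mod 30) are exactly {2}, and each is ≡ 2 (mod 10).

Not equivalent: only (⇐) holds.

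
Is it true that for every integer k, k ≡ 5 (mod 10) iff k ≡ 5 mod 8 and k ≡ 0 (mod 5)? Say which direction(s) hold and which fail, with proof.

[⇐] If k ≡ 5 (mod 8) and k ≡ 0 (mod 5), then by the Chinese remainder theorem k ≡ 5 (mod 40). Since 5 ≡ 5 (mod 10) and 10 ∣ 40, we get k ≡ 5 (mod 10).

[⇒] This fails: k = 25 gives 25 ≡ 5 (mod 10) but 25 ≡ 1 (mod 8), so the conjunction on the right does not hold.

(⇒) fails; (⇐) holds.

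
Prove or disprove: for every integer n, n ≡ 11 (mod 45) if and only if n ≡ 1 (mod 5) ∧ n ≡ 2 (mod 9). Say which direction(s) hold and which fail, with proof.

(←) If n ≡ 1 (mod 5) and n ≡ 2 (mod 9), then by the Chinese remainder theorem n ≡ 11 (mod 45). This is exactly n ≡ 11 (mod 45).

(→) Suppose n ≡ 11 (mod 45); write n = 45j + 11. Since 5 ∣ 45, reducing mod 5 gives n ≡ 11 ≡ 1 (mod 5); since 9 ∣ 45, reducing mod 9 gives n ≡ 11 ≡ 2 (mod 9).

Both directions hold; the statement is true.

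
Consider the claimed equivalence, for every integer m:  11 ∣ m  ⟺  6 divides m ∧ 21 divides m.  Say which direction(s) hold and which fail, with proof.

Both directions fail.

[⇒] This fails: take m = 11. Certainly 11 ∣ 11, but 6 ∤ 11.

[⇐] This fails: take m = 42. Both 6 ∣ 42 and 21 ∣ 42, yet 42 is not a multiple of 11 (since 42 = 3·11 + 9), so 11 ∤ 42.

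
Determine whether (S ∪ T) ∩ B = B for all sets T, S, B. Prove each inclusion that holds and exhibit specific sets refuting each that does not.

The sets are not equal: only the forward inclusion holds.

(⊆) Let x ∈ (S ∪ T) ∩ B. Then either x ∈ T ∩ B and x ∉ S; or x ∈ S ∩ B and x ∉ T; or x ∈ T ∩ S ∩ B. In each case x ∈ B, so (S ∪ T) ∩ B ⊆ B.

(⊇) This inclusion fails. Take T = ∅, S = ∅, B = {1}; then 1 ∈ B but 1 ∉ (S ∪ T) ∩ B.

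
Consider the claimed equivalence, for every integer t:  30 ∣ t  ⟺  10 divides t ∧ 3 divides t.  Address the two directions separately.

Both implications hold.

Forward direction. If 30 ∣ t, write t = 30q. Since 30 = 3·10, t = 10·(3q), so 10 ∣ t; and since 30 = 10·3, t = 3·(10q), so 3 ∣ t.

Converse. Suppose 10 ∣ t and 3 ∣ t. Any common multiple of 10 and 3 is a multiple of their lcm; here gcd(10, 3) = 1, so lcm(10, 3) = 10·3 = 30, so 30 ∣ t.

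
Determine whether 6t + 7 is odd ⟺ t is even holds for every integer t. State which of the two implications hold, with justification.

Converse. Suppose t is even. Since 6 is even, 6t is even for every t, so 6t + 7 has the same parity as 7, which is odd. Hence 6t + 7 is odd.

Forward direction. This fails: take t = 1. Then 6t + 7 = 13, which is odd, yet t = 1 is odd, not even.

The forward direction fails; the converse holds.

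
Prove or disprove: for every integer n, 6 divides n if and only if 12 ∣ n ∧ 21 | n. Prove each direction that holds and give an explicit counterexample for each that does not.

Only the converse holds.

Converse. Suppose 12 ∣ n and 21 ∣ n. Any common multiple of 12 and 21 is a multiple of their lcm; here lcm(12, 21) = 12·21/gcd(12, 21) = 252/3 = 84, so 84 ∣ n. Since 6 ∣ 84, it follows that 6 ∣ n.

Forward direction. This fails: take n = 6. Certainly 6 ∣ 6, but 12 ∤ 6.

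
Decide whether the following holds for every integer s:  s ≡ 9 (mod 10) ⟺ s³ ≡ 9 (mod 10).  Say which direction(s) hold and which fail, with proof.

Equivalent; both directions hold.

(⇒) Suppose s ≡ 9 (mod 10). Write s = 10j + 9. Then (10j + 9)³ = 1000j³ + 2700j² + 2430j + 729 = 10(100j³ + 270j² + 243j + 72) + 9, so s³ ≡ 9 (mod 10).

(⇐) Conversely, suppose s³ ≡ 9 (mod 10). The only residue r in {0, …, 9} with r³ ≡ 9 (mod 10) is r = 9, so s ≡ 9 (mod 10).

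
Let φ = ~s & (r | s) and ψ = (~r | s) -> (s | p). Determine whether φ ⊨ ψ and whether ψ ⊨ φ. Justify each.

(⇒) holds; (⇐) fails.

Forward direction. Assume the antecedent. If r is true, (~r | s) -> (s | p) reduces to true regardless of the other variables. If r is false, the antecedent cannot hold. Either way (~r | s) -> (s | p) holds.

Converse. This fails. Under r = F, p = T, s = F, the left side is false but the right side is true.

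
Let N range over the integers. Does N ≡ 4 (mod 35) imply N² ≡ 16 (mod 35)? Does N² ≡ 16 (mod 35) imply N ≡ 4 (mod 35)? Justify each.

Only the forward implication holds.

Forward direction. Suppose N ≡ 4 (mod 35). Write N = 35j + 4. Then (35j + 4)² = 1225j² + 280j + 16 = 35(35j² + 8j) + 16, so N² ≡ 16 (mod 35).

Converse. This fails: take N = 11. Then 11² = 121 ≡ 16 (mod 35), yet 11 ≡ 11 (mod 35), not 4.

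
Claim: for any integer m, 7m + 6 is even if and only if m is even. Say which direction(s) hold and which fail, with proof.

(⟸) Suppose m is even; write m = 2j. Then 7m + 6 = 7·(2j) + 6 = 2·7j + 6, which is even.

(⟹) Suppose 7m + 6 is even. Since 7 is odd, 7m and m have the same parity, so 7m + 6 ≡ m + 6 (mod 2). As 6 is even, 7m + 6 is even exactly when m is even. Thus m is even.

Equivalent; both directions hold.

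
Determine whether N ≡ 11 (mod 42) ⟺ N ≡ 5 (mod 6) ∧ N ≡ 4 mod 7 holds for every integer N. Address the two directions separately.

[⇒] Suppose N ≡ 11 (mod 42); write N = 42j + 11. Since 6 ∣ 42, reducing mod 6 gives N ≡ 11 ≡ 5 (mod 6); since 7 ∣ 42, reducing mod 7 gives N ≡ 11 ≡ 4 (mod 7).

[⇐] Conversely, if N ≡ 5 (mod 6) and N ≡ 4 (mod 7), then by the Chinese remainder theorem N ≡ 11 (mod 42). This is exactly N ≡ 11 (mod 42).

Both implications hold.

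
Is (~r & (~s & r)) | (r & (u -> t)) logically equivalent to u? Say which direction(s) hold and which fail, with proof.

(⟹) This fails. Under t = F, r = T, s = F, u = F, the left side is true but the right side is false.

(⟸) This fails. Under t = F, r = F, s = F, u = T, the left side is false but the right side is true.

Neither direction holds.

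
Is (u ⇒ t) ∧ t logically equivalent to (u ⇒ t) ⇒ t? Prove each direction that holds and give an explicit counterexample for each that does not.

(⇒) Assume the antecedent. If t is true, (u ⇒ t) ⇒ t reduces to true regardless of the other variables. If t is false, the antecedent cannot hold. Either way (u ⇒ t) ⇒ t holds.

(⇐) This fails. Under t = F, u = T, the left side is false but the right side is true.

Only the forward direction holds.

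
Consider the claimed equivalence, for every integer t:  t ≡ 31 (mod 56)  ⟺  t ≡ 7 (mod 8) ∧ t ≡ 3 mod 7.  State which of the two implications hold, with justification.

(⟸) If t ≡ 7 (mod 8) and t ≡ 3 (mod 7), then by the Chinese remainder theorem t ≡ 31 (mod 56). This is exactly t ≡ 31 (mod 56).

(⟹) Suppose t ≡ 31 (mod 56); write t = 56j + 31. Since 8 ∣ 56, reducing mod 8 gives t ≡ 31 ≡ 7 (mod 8); since 7 ∣ 56, reducing mod 7 gives t ≡ 31 ≡ 3 (mod 7).

The biconditional holds.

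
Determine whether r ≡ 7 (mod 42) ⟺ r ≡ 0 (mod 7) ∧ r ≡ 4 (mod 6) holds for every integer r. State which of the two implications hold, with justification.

Neither direction holds.

(⇒) This fails: r = 7 gives 7 ≡ 7 (mod 42) but 7 ≡ 1 (mod 6), so the conjunction on the right does not hold.

(⇐) This fails: r = 28 satisfies both congruences on the right (28 ≡ 0 mod 7 and 28 ≡ 4 mod 6) yet 28 ≡ 28 (mod 42), not 7.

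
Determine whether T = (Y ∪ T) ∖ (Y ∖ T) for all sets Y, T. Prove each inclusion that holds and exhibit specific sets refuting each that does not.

Reverse inclusion. Let x ∈ (Y ∪ T) ∖ (Y ∖ T). Then either x ∈ T and x ∉ Y; or x ∈ Y ∩ T. In each case x ∈ T, so (Y ∪ T) ∖ (Y ∖ T) ⊆ T.

Forward inclusion. Let x ∈ T. Then either x ∈ T and x ∉ Y; or x ∈ Y ∩ T. In each case x ∈ (Y ∪ T) ∖ (Y ∖ T), so T ⊆ (Y ∪ T) ∖ (Y ∖ T).

Both inclusions hold; the sets are equal.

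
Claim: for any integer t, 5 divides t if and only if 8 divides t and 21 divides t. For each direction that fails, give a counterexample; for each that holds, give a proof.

Forward direction. This fails: take t = 5. Certainly 5 ∣ 5, but 8 ∤ 5.

Converse. This fails: take t = 168. Both 8 ∣ 168 and 21 ∣ 168, yet 168 is not a multiple of 5 (since 168 = 33·5 + 3), so 5 ∤ 168.

(⇒) fails and (⇐) fails.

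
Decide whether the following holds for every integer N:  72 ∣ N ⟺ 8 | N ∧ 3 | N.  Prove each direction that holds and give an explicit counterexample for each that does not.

(⟹) If 72 ∣ N, write N = 72q. Since 72 = 9·8, N = 8·(9q), so 8 ∣ N; and since 72 = 24·3, N = 3·(24q), so 3 ∣ N.

(⟸) This fails: take N = 24. Both 8 ∣ 24 and 3 ∣ 24, yet 24 is not a multiple of 72 (since 24 = 0·72 + 24), so 72 ∤ 24.

The forward direction holds; the converse fails.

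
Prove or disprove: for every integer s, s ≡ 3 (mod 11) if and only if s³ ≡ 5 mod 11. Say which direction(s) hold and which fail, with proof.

Both implications hold.

(⇒) Suppose s ≡ 3 (mod 11). Write s = 11j + 3. Then (11j + 3)³ = 1331j³ + 1089j² + 297j + 27 = 11(121j³ + 99j² + 27j + 2) + 5, so s³ ≡ 5 (mod 11).

(⇐) Conversely, suppose s³ ≡ 5 (mod 11). The only residue r in {0, …, 10} with r³ ≡ 5 (mod 11) is r = 3, so s ≡ 3 (mod 11).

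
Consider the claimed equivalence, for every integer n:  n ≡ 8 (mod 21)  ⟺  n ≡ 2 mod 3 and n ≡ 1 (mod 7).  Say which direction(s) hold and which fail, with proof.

The biconditional holds.

Converse. If n ≡ 2 (mod 3) and n ≡ 1 (mod 7), then by the Chinese remainder theorem n ≡ 8 (mod 21). This is exactly n ≡ 8 (mod 21).

Forward direction. Suppose n ≡ 8 (mod 21); write n = 21j + 8. Since 3 ∣ 21, reducing mod 3 gives n ≡ 8 ≡ 2 (mod 3); since 7 ∣ 21, reducing mod 7 gives n ≡ 8 ≡ 1 (mod 7).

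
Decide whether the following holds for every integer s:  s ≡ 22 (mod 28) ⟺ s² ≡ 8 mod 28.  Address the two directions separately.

(⇒) Suppose s ≡ 22 (mod 28). Write s = 28j + 22. Then (28j + 22)² = 784j² + 1232j + 484 = 28(28j² + 44j + 17) + 8, so s² ≡ 8 (mod 28).

(⇐) This fails: take s = 6. Then 6² = 36 ≡ 8 (mod 28), yet 6 ≡ 6 (mod 28), not 22.

Only the forward implication holds.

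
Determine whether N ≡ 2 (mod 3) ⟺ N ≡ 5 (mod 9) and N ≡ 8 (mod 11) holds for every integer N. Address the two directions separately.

(→) This fails: N = 2 gives 2 ≡ 2 (mod 3) but 2 ≡ 2 (mod 9), so the conjunction on the right does not hold.

(←) Conversely, if N ≡ 5 (mod 9) and N ≡ 8 (mod 11), then by the Chinese remainder theorem N ≡ 41 (mod 99). Since 41 ≡ 2 (mod 3) and 3 ∣ 99, we get N ≡ 2 (mod 3).

Not equivalent: only (⇐) holds.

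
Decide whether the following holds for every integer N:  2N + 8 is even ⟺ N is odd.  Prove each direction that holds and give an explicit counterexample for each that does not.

Only the converse holds.

(⇒) This fails: take N = 0. Then 2N + 8 = 8, which is even, yet N = 0 is even, not odd.

(⇐) Suppose N is odd. Since 2 is even, 2N is even for every N, so 2N + 8 has the same parity as 8, which is even. Hence 2N + 8 is even.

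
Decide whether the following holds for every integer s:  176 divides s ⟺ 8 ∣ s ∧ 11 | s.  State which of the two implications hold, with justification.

Only the forward direction holds.

(←) This fails: take s = 88. Both 8 ∣ 88 and 11 ∣ 88, yet 88 is not a multiple of 176 (since 88 = 0·176 + 88), so 176 ∤ 88.

(→) If 176 ∣ s, write s = 176q. Since 176 = 22·8, s = 8·(22q), so 8 ∣ s; and since 176 = 16·11, s = 11·(16q), so 11 ∣ s.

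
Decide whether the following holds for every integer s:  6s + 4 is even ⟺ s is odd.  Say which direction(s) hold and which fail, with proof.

(⇒) This fails: take s = 0. Then 6s + 4 = 4, which is even, yet s = 0 is even, not odd.

(⇐) Suppose s is odd. Since 6 is even, 6s is even for every s, so 6s + 4 has the same parity as 4, which is even. Hence 6s + 4 is even.

Only the converse holds.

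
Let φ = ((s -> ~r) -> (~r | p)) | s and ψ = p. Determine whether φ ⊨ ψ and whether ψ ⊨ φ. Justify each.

(→) This fails. Under r = F, s = F, p = F, the left side is true but the right side is false.

(←) Assume the antecedent. If r is true, the antecedent forces (r = T, s = F, p = T) or (r = T, s = T, p = T), and ((s -> ~r) -> (~r | p)) | s holds there. If r is false, ((s -> ~r) -> (~r | p)) | s reduces to true regardless of the other variables. Either way ((s -> ~r) -> (~r | p)) | s holds.

Only the reverse direction holds.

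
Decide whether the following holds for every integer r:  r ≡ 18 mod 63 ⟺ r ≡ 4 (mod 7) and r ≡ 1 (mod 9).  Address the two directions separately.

Neither direction holds.

(⇒) This fails: r = 18 gives 18 ≡ 18 (mod 63) but 18 ≡ 0 (mod 9), so the conjunction on the right does not hold.

(⇐) This fails: r = 46 satisfies both congruences on the right (46 ≡ 4 mod 7 and 46 ≡ 1 mod 9) yet 46 ≡ 46 (mod 63), not 18.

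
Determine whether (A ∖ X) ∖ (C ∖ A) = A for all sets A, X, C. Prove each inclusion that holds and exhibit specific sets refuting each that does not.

Only the forward inclusion holds.

(⊇) This inclusion fails. Take A = {1}, X = {1}, C = ∅; then 1 ∈ A but 1 ∉ (A ∖ X) ∖ (C ∖ A).

(⊆) Let x ∈ (A ∖ X) ∖ (C ∖ A). Then either x ∈ A and x ∉ X, C; or x ∈ A ∩ C and x ∉ X. In each case x ∈ A, so (A ∖ X) ∖ (C ∖ A) ⊆ A.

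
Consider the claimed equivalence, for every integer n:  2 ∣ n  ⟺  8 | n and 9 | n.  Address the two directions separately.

The forward direction fails; the converse holds.

[⇐] Suppose 8 ∣ n and 9 ∣ n. Any common multiple of 8 and 9 is a multiple of their lcm; here gcd(8, 9) = 1, so lcm(8, 9) = 8·9 = 72, so 72 ∣ n. Since 2 ∣ 72, it follows that 2 ∣ n.

[⇒] This fails: take n = 2. Certainly 2 ∣ 2, but 8 ∤ 2.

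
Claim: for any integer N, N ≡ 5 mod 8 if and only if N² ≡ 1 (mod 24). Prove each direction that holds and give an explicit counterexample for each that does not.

Both directions fail.

Forward direction. This fails: take N = 21. Then 21 ≡ 5 (mod 8), but 21² = 441 ≡ 9 (mod 24), not 1.

Converse. This fails: take N = 1. Then 1² = 1 ≡ 1 (mod 24), yet 1 ≡ 1 (mod 8), not 5.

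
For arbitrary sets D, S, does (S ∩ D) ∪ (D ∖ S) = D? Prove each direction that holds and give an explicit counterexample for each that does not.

Both inclusions hold; the sets are equal.

(⊆) Let x ∈ (S ∩ D) ∪ (D ∖ S). Then either x ∈ D and x ∉ S; or x ∈ D ∩ S. In each case x ∈ D, so (S ∩ D) ∪ (D ∖ S) ⊆ D.

(⊇) Let x ∈ D. Then either x ∈ D and x ∉ S; or x ∈ D ∩ S. In each case x ∈ (S ∩ D) ∪ (D ∖ S), so D ⊆ (S ∩ D) ∪ (D ∖ S).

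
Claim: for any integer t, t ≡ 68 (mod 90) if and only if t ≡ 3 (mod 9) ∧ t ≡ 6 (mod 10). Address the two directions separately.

Both directions fail.

(⇒) This fails: t = 68 gives 68 ≡ 68 (mod 90) but 68 ≡ 5 (mod 9), so the conjunction on the right does not hold.

(⇐) This fails: t = 66 satisfies both congruences on the right (66 ≡ 3 mod 9 and 66 ≡ 6 mod 10) yet 66 ≡ 66 (mod 90), not 68.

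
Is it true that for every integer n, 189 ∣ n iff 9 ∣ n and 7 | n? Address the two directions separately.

Not equivalent: only (⇒) holds.

[⇒] If 189 ∣ n, write n = 189q. Since 189 = 21·9, n = 9·(21q), so 9 ∣ n; and since 189 = 27·7, n = 7·(27q), so 7 ∣ n.

[⇐] This fails: take n = 63. Both 9 ∣ 63 and 7 ∣ 63, yet 63 is not a multiple of 189 (since 63 = 0·189 + 63), so 189 ∤ 63.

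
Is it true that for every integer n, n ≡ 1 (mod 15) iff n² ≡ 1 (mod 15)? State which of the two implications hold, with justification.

Only the forward direction holds.

(→) Suppose n ≡ 1 (mod 15). Write n = 15j + 1. Then (15j + 1)² = 225j² + 30j + 1 = 15(15j² + 2j) + 1, so n² ≡ 1 (mod 15).

(←) This fails: take n = 4. Then 4² = 16 ≡ 1 (mod 15), yet 4 ≡ 4 (mod 15), not 1.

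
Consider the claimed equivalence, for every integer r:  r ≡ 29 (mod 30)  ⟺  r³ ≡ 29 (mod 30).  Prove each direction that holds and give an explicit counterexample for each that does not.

Both implications hold.

Converse. Suppose r³ ≡ 29 (mod 30). The only residue r in {0, …, 29} with r³ ≡ 29 (mod 30) is r = 29, so r ≡ 29 (mod 30).

Forward direction. Suppose r ≡ 29 (mod 30). Write r = 30j + 29. Then (30j + 29)³ = 27000j³ + 78300j² + 75690j + 24389 = 30(900j³ + 2610j² + 2523j + 812) + 29, so r³ ≡ 29 (mod 30).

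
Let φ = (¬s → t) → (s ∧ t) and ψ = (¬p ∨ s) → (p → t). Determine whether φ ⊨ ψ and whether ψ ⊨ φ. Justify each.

(→) Assume the antecedent. If t is true, (¬p ∨ s) → (p → t) reduces to true regardless of the other variables. If t is false, the antecedent forces (t = F, s = F, p = F) or (t = F, s = F, p = T), and (¬p ∨ s) → (p → t) holds there. Either way (¬p ∨ s) → (p → t) holds.

(←) This fails. Under t = T, s = F, p = F, the left side is false but the right side is true.

The forward direction holds; the converse fails.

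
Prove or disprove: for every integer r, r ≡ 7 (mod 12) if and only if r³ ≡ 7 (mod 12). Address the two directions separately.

The biconditional holds.

Forward direction. Suppose r ≡ 7 (mod 12). Write r = 12j + 7. Then (12j + 7)³ = 1728j³ + 3024j² + 1764j + 343 = 12(144j³ + 252j² + 147j + 28) + 7, so r³ ≡ 7 (mod 12).

Converse. Suppose r³ ≡ 7 (mod 12). The only residue r in {0, …, 11} with r³ ≡ 7 (mod 12) is r = 7, so r ≡ 7 (mod 12).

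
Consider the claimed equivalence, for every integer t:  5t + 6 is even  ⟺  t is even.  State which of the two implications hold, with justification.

Both directions hold.

(→) Suppose 5t + 6 is even. Since 5 is odd, 5t and t have the same parity, so 5t + 6 ≡ t + 6 (mod 2). As 6 is even, 5t + 6 is even exactly when t is even. Thus t is even.

(←) Conversely, suppose t is even; write t = 2j. Then 5t + 6 = 5·(2j) + 6 = 2·5j + 6, which is even.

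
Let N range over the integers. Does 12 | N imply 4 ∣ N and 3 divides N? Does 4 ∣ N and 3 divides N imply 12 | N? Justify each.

(→) If 12 ∣ N, write N = 12q. Since 12 = 3·4, N = 4·(3q), so 4 ∣ N; and since 12 = 4·3, N = 3·(4q), so 3 ∣ N.

(←) Suppose 4 ∣ N and 3 ∣ N. Any common multiple of 4 and 3 is a multiple of their lcm; here gcd(4, 3) = 1, so lcm(4, 3) = 4·3 = 12, so 12 ∣ N.

Equivalent; both directions hold.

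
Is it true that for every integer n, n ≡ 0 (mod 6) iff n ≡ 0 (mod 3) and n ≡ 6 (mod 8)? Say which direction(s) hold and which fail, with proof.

(⟹) This fails: n = 0 gives 0 ≡ 0 (mod 6) but 0 ≡ 0 (mod 8), so the conjunction on the right does not hold.

(⟸) Conversely, if n ≡ 0 (mod 3) and n ≡ 6 (mod 8), then by the Chinese remainder theorem n ≡ 6 (mod 24). Since 6 ≡ 0 (mod 6) and 6 ∣ 24, we get n ≡ 0 (mod 6).

The forward direction fails; the converse holds.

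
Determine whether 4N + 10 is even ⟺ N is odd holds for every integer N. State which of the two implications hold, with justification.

(⇒) fails; (⇐) holds.

(⟹) This fails: take N = 6. Then 4N + 10 = 34, which is even, yet N = 6 is even, not odd.

(⟸) Suppose N is odd. Since 4 is even, 4N is even for every N, so 4N + 10 has the same parity as 10, which is even. Hence 4N + 10 is even.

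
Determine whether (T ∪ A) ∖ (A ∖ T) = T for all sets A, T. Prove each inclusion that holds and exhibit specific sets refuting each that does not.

(⟸) Let x ∈ T. Then either x ∈ T and x ∉ A; or x ∈ A ∩ T. In each case x ∈ (T ∪ A) ∖ (A ∖ T), so T ⊆ (T ∪ A) ∖ (A ∖ T).

(⟹) Let x ∈ (T ∪ A) ∖ (A ∖ T). Then either x ∈ T and x ∉ A; or x ∈ A ∩ T. In each case x ∈ T, so (T ∪ A) ∖ (A ∖ T) ⊆ T.

Both inclusions hold.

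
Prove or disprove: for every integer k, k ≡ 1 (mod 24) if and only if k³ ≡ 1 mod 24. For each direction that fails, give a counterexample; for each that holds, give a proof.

(⇒) Suppose k ≡ 1 (mod 24). Write k = 24j + 1. Then (24j + 1)³ = 13824j³ + 1728j² + 72j + 1 = 24(576j³ + 72j² + 3j) + 1, so k³ ≡ 1 (mod 24).

(⇐) Conversely, suppose k³ ≡ 1 (mod 24). The only residue r in {0, …, 23} with r³ ≡ 1 (mod 24) is r = 1, so k ≡ 1 (mod 24).

Equivalent; both directions hold.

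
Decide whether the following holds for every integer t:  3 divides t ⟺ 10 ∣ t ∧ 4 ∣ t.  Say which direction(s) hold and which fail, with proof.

Forward direction. This fails: take t = 3. Certainly 3 ∣ 3, but 10 ∤ 3.

Converse. This fails: take t = 20. Both 10 ∣ 20 and 4 ∣ 20, yet 20 is not a multiple of 3 (since 20 = 6·3 + 2), so 3 ∤ 20.

Both directions fail.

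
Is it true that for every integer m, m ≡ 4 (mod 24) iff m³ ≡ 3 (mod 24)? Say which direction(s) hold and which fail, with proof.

Both directions fail.

(→) This fails: take m = 4. Then 4 ≡ 4 (mod 24), but 4³ = 64 ≡ 16 (mod 24), not 3.

(←) This fails: take m = 3. Then 3³ = 27 ≡ 3 (mod 24), yet 3 ≡ 3 (mod 24), not 4.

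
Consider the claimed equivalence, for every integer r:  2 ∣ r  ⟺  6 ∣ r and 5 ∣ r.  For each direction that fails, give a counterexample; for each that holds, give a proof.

Only the converse holds.

(⟹) This fails: take r = 2. Certainly 2 ∣ 2, but 6 ∤ 2.

(⟸) Suppose 6 ∣ r and 5 ∣ r. Any common multiple of 6 and 5 is a multiple of their lcm; here gcd(6, 5) = 1, so lcm(6, 5) = 6·5 = 30, so 30 ∣ r. Since 2 ∣ 30, it follows that 2 ∣ r.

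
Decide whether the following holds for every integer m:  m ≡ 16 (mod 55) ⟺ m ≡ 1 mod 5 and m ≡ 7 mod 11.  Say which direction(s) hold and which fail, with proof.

Forward direction. This fails: m = 16 gives 16 ≡ 16 (mod 55) but 16 ≡ 5 (mod 11), so the conjunction on the right does not hold.

Converse. This fails: m = 51 satisfies both congruences on the right (51 ≡ 1 mod 5 and 51 ≡ 7 mod 11) yet 51 ≡ 51 (mod 55), not 16.

Neither implication holds.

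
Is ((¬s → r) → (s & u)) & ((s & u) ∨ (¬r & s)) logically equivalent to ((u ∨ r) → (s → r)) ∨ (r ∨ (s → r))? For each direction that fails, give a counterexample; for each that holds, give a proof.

Both directions fail.

(⟹) This fails. Under r = F, u = T, s = T, the left side is true but the right side is false.

(⟸) This fails. Under r = F, u = F, s = F, the left side is false but the right side is true.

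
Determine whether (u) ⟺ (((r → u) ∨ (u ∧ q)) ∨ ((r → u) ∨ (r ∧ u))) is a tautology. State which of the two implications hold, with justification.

[⇒] Assume the antecedent. If r is true, the antecedent forces (r = T, q = F, u = T) or (r = T, q = T, u = T), and the consequent holds there. If r is false, the consequent reduces to true regardless of the other variables. Either way the consequent holds.

[⇐] This fails. Under r = F, q = F, u = F, the left side is false but the right side is true.

Not equivalent: only (⇒) holds.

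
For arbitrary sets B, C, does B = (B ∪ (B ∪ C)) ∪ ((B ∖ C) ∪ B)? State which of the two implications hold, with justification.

Only the forward inclusion holds.

(⊆) Let x ∈ B. Then either x ∈ B and x ∉ C; or x ∈ B ∩ C. In each case x ∈ (B ∪ (B ∪ C)) ∪ ((B ∖ C) ∪ B), so B ⊆ (B ∪ (B ∪ C)) ∪ ((B ∖ C) ∪ B).

(⊇) This inclusion fails. Take B = ∅, C = {1}; then 1 ∈ (B ∪ (B ∪ C)) ∪ ((B ∖ C) ∪ B) but 1 ∉ B.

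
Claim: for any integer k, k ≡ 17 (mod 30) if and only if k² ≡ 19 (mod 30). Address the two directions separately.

(⟸) This fails: take k = 7. Then 7² = 49 ≡ 19 (mod 30), yet 7 ≡ 7 (mod 30), not 17.

(⟹) Suppose k ≡ 17 (mod 30). Write k = 30j + 17. Then (30j + 17)² = 900j² + 1020j + 289 = 30(30j² + 34j + 9) + 19, so k² ≡ 19 (mod 30).

Not equivalent: only (⇒) holds.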